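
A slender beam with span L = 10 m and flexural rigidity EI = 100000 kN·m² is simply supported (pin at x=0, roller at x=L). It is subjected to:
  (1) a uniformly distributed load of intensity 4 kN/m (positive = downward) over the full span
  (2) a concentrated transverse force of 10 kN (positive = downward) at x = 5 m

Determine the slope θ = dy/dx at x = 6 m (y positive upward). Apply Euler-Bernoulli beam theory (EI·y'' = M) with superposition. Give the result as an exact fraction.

Load 1 — uniform load w=4 kN/m over full span:
  θ_1 = -w(L³-6Lx²+4x³)/(24EI) = -4·(10³-6·10·6²+4·6³)/(24·100000) = 37/75000 rad
Load 2 — point force P=10 kN at a=5 m (b=L-a=5):
  θ_2 = -Pa(2L²-6Lx+3x²+a²)/(6LEI)  [x>a] = -10·5·(2·10²-6·10·6+3·6²+5²)/(6·10·100000) = 9/40000 rad
Superposition: θ = Σ θ_i = 431/600000 rad ≈ 0.000718 rad

θ(6) = 431/600000 rad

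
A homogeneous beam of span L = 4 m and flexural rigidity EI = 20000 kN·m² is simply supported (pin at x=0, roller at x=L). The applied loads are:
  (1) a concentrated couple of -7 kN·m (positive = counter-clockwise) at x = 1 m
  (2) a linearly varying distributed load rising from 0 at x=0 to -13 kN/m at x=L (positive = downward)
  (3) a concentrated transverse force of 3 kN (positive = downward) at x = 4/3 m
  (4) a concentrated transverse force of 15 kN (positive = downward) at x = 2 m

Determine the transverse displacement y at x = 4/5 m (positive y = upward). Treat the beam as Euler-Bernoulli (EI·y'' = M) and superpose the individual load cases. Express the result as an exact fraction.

Load 1 — applied couple M₀=-7 kN·m at a=1 m (b=L-a=3):
  y_1 = (M₀x³/(6L)+C₁x)/EI  [x≤a] with C₁=M₀(3b²-L²)/(6L)=-77/24 = ((-7)·(4/5)³/(6·4)+(-77/24)·(4/5))/20000 = -679/5000000 m
Load 2 — triangular load w₀=-13 kN/m (0→w₀ over full span):
  y_2 = -w₀x(7L⁴-10L²x²+3x⁴)/(360LEI) = -(-13)·(4/5)·(7·4⁴-10·4²·(4/5)²+3·(4/5)⁴)/(360·4·20000) = 17888/29296875 m
Load 3 — point force P=3 kN at a=4/3 m (b=L-a=8/3):
  y_3 = -Pbx(L²-b²-x²)/(6LEI)  [x≤a] = -3·(8/3)·(4/5)·(4²-(8/3)²-(4/5)²)/(6·4·20000) = -232/2109375 m
Load 4 — point force P=15 kN at a=2 m (b=L-a=2):
  y_4 = -Pbx(L²-b²-x²)/(6LEI)  [x≤a] = -15·2·(4/5)·(4²-2²-(4/5)²)/(6·4·20000) = -71/125000 m
Superposition: y = Σ y_i = -3429137/16875000000 m ≈ -0.000203 m

y(4/5) = -3429137/16875000000 m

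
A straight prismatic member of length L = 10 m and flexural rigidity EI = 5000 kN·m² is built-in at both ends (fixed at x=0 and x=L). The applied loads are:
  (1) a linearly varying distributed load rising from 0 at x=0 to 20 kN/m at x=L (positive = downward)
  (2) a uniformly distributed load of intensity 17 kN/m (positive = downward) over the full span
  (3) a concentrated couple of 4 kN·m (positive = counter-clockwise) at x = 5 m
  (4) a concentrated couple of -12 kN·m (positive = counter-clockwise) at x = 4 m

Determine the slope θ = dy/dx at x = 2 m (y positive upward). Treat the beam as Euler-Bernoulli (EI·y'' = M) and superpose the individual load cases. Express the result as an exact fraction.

Load 1 — triangular load w₀=20 kN/m (0→w₀ over full span):
  θ_1 = -w₀(2x(L-x)(L-2x)(x+2L)+x²(L-x)²)/(120LEI) = -20·(2·2·(10-2)·(10-2·2)·(2+2·10)+2²·(10-2)²)/(120·10·5000) = -28/1875 rad
Load 2 — uniform load w=17 kN/m over full span:
  θ_2 = -wx(L-x)(L-2x)/(12EI) = -17·2·(10-2)·(10-2·2)/(12·5000) = -17/625 rad
Load 3 — applied couple M₀=4 kN·m at a=5 m (b=L-a=5):
  θ_3 = (R_Ax²/2 - M_Ax)/EI  [x≤a] with R_A=3/5, M_A=1 = ((3/5)·2²/2 - 1·2)/5000 = -1/6250 rad
Load 4 — applied couple M₀=-12 kN·m at a=4 m (b=L-a=6):
  θ_4 = (R_Ax²/2 - M_Ax)/EI  [x≤a] with R_A=-216/125, M_A=-36/25 = ((-216/125)·2²/2 - (-36/25)·2)/5000 = -9/78125 rad
Superposition: θ = Σ θ_i = -19879/468750 rad ≈ -0.042409 rad

θ(2) = -19879/468750 rad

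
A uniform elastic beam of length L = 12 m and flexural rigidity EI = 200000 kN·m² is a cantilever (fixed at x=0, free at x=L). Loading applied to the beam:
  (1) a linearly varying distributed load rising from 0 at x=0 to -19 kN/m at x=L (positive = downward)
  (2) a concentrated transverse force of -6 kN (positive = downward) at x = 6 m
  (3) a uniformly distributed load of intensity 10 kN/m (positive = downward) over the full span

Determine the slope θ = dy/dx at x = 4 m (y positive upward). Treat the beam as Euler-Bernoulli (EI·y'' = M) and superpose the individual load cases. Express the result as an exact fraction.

Load 1 — triangular load w₀=-19 kN/m (0→w₀ over full span):
  θ_1 = (w₀Lx²/4-w₀L²x/3-w₀x⁴/(24L))/EI = ((-19)·12·4²/4-(-19)·12²·4/3-(-19)·4⁴/(24·12))/200000 = 3097/225000 rad
Load 2 — point force P=-6 kN at a=6 m (b=L-a=6):
  θ_2 = -Px(2a-x)/(2EI)  [x≤a] = -(-6)·4·(2·6-4)/(2·200000) = 3/6250 rad
Load 3 — uniform load w=10 kN/m over full span:
  θ_3 = -wx(x²-3Lx+3L²)/(6EI) = -10·4·(4²-3·12·4+3·12²)/(6·200000) = -19/1875 rad
Superposition: θ = Σ θ_i = 37/9000 rad ≈ 0.004111 rad

θ(4) = 37/9000 rad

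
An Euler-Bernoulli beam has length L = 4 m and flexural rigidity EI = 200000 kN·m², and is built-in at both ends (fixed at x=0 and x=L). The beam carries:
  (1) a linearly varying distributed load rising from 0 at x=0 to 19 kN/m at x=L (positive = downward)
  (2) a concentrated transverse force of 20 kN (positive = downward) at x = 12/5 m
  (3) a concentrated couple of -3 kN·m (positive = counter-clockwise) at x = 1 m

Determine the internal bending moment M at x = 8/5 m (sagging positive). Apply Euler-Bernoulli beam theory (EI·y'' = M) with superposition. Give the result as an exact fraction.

M(8/5) = 19071/2000 kN·m

Load 1 — triangular load w₀=19 kN/m (0→w₀ over full span):
  M_1 = 3w₀Lx/20 - w₀L²/30 - w₀x³/(6L) = 3·19·4·(8/5)/20 - 19·4²/30 - 19·(8/5)³/(6·4) = 608/125 kN·m
Load 2 — point force P=20 kN at a=12/5 m (b=L-a=8/5):
  M_2 = Pb²(3a+b)x/L³ - Pab²/L²  [x≤a] = 20·(8/5)²·(3·(12/5)+(8/5))·(8/5)/4³ - 20·(12/5)·(8/5)²/4² = 448/125 kN·m
Load 3 — applied couple M₀=-3 kN·m at a=1 m (b=L-a=3):
  M_3 = R_Ax - M_A - M₀  [x>a] with R_A=-27/32, M_A=9/16 = (-27/32)·(8/5) - (9/16) - (-3) = 87/80 kN·m
Superposition: M = Σ M_i = 19071/2000 kN·m ≈ 9.535500 kN·m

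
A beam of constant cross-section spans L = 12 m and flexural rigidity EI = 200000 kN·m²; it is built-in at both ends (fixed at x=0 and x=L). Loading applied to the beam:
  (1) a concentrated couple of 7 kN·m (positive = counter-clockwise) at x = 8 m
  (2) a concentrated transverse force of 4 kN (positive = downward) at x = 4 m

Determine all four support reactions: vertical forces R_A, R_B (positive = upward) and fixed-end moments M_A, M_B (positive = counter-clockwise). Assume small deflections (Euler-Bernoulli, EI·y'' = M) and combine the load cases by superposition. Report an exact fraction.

R_A = 101/27 kN, M_A = 85/9 kN·m, R_B = 7/27 kN, M_B = -32/9 kN·m

Load 1 — applied couple M₀=7 kN·m at a=8 m (b=L-a=4):
  R_A = 6M₀ab/L³ = 6·7·8·4/12³ = 7/9 kN
  M_A = M₀b(2a-b)/L² = 7·4·(2·8-4)/12² = 7/3 kN·m
  R_B = -6M₀ab/L³ = -6·7·8·4/12³ = -7/9 kN
  M_B = M₀a(2b-a)/L² = 7·8·(2·4-8)/12² = 0 kN·m
Load 2 — point force P=4 kN at a=4 m (b=L-a=8):
  R_A = Pb²(3a+b)/L³ = 4·8²·(3·4+8)/12³ = 80/27 kN
  M_A = Pab²/L² = 4·4·8²/12² = 64/9 kN·m
  R_B = Pa²(a+3b)/L³ = 4·4²·(4+3·8)/12³ = 28/27 kN
  M_B = -Pa²b/L² = -4·4²·8/12² = -32/9 kN·m
Superposition: R_A = 101/27 kN, M_A = 85/9 kN·m, R_B = 7/27 kN, M_B = -32/9 kN·m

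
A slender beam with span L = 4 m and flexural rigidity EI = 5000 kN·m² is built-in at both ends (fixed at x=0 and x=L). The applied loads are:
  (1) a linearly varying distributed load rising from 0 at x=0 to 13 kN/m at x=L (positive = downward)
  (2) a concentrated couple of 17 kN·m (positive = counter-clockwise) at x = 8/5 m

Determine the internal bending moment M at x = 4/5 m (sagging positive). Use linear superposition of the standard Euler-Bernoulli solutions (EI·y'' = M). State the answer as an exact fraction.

Load 1 — triangular load w₀=13 kN/m (0→w₀ over full span):
  M_1 = 3w₀Lx/20 - w₀L²/30 - w₀x³/(6L) = 3·13·4·(4/5)/20 - 13·4²/30 - 13·(4/5)³/(6·4) = -364/375 kN·m
Load 2 — applied couple M₀=17 kN·m at a=8/5 m (b=L-a=12/5):
  M_2 = R_Ax - M_A  [x≤a] with R_A=153/25, M_A=51/25 = (153/25)·(4/5) - (51/25) = 357/125 kN·m
Superposition: M = Σ M_i = 707/375 kN·m ≈ 1.885333 kN·m

M(4/5) = 707/375 kN·m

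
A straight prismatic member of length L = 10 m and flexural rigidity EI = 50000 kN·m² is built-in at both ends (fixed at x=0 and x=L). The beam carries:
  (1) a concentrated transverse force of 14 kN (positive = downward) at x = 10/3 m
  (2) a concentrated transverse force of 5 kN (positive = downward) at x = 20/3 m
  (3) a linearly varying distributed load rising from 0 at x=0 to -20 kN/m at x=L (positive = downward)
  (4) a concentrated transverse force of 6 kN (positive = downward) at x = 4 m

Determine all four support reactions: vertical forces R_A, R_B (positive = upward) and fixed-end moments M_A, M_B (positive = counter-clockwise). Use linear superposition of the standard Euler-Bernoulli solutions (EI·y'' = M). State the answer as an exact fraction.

R_A = -5417/375 kN, M_A = -7556/225 kN·m, R_B = -22708/375 kN, M_B = 17204/225 kN·m

Load 1 — point force P=14 kN at a=10/3 m (b=L-a=20/3):
  R_A = Pb²(3a+b)/L³ = 14·(20/3)²·(3·(10/3)+(20/3))/10³ = 280/27 kN
  M_A = Pab²/L² = 14·(10/3)·(20/3)²/10² = 560/27 kN·m
  R_B = Pa²(a+3b)/L³ = 14·(10/3)²·((10/3)+3·(20/3))/10³ = 98/27 kN
  M_B = -Pa²b/L² = -14·(10/3)²·(20/3)/10² = -280/27 kN·m
Load 2 — point force P=5 kN at a=20/3 m (b=L-a=10/3):
  R_A = Pb²(3a+b)/L³ = 5·(10/3)²·(3·(20/3)+(10/3))/10³ = 35/27 kN
  M_A = Pab²/L² = 5·(20/3)·(10/3)²/10² = 100/27 kN·m
  R_B = Pa²(a+3b)/L³ = 5·(20/3)²·((20/3)+3·(10/3))/10³ = 100/27 kN
  M_B = -Pa²b/L² = -5·(20/3)²·(10/3)/10² = -200/27 kN·m
Load 3 — triangular load w₀=-20 kN/m (0→w₀ over full span):
  R_A = 3w₀L/20 = 3·(-20)·10/20 = -30 kN
  M_A = w₀L²/30 = (-20)·10²/30 = -200/3 kN·m
  R_B = 7w₀L/20 = 7·(-20)·10/20 = -70 kN
  M_B = -w₀L²/20 = -(-20)·10²/20 = 100 kN·m
Load 4 — point force P=6 kN at a=4 m (b=L-a=6):
  R_A = Pb²(3a+b)/L³ = 6·6²·(3·4+6)/10³ = 486/125 kN
  M_A = Pab²/L² = 6·4·6²/10² = 216/25 kN·m
  R_B = Pa²(a+3b)/L³ = 6·4²·(4+3·6)/10³ = 264/125 kN
  M_B = -Pa²b/L² = -6·4²·6/10² = -144/25 kN·m
Superposition: R_A = -5417/375 kN, M_A = -7556/225 kN·m, R_B = -22708/375 kN, M_B = 17204/225 kN·m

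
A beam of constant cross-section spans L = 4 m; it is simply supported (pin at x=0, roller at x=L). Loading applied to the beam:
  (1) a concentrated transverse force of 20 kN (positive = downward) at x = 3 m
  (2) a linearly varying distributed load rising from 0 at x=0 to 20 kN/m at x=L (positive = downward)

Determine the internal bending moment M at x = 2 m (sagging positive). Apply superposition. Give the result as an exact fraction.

M(2) = 30 kN·m

Load 1 — point force P=20 kN at a=3 m (b=L-a=1):
  M_1 = Pbx/L  [x≤a] = 20·1·2/4 = 10 kN·m
Load 2 — triangular load w₀=20 kN/m (0→w₀ over full span):
  M_2 = w₀Lx/6 - w₀x³/(6L) = 20·4·2/6 - 20·2³/(6·4) = 20 kN·m
Superposition: M = Σ M_i = 30 kN·m ≈ 30.000000 kN·m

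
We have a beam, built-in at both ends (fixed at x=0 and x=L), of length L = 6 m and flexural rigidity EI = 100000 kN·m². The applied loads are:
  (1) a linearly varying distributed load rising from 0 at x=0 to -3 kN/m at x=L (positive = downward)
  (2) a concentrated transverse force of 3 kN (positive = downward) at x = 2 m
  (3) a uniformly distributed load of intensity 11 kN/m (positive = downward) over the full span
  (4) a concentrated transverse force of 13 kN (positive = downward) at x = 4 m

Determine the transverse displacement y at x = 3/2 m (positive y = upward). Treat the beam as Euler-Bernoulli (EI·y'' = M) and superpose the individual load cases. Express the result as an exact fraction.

Load 1 — triangular load w₀=-3 kN/m (0→w₀ over full span):
  y_1 = -w₀x²(L-x)²(x+2L)/(120LEI) = -(-3)·(3/2)²·(6-(3/2))²·((3/2)+2·6)/(120·6·100000) = 6561/256000000 m
Load 2 — point force P=3 kN at a=2 m (b=L-a=4):
  y_2 = -Pb²x²(3aL-(3a+b)x)/(6L³EI)  [x≤a] = -3·4²·(3/2)²·(3·2·6-(3·2+4)·(3/2))/(6·6³·100000) = -7/400000 m
Load 3 — uniform load w=11 kN/m over full span:
  y_3 = -wx²(L-x)²/(24EI) = -11·(3/2)²·(6-(3/2))²/(24·100000) = -2673/12800000 m
Load 4 — point force P=13 kN at a=4 m (b=L-a=2):
  y_4 = -Pb²x²(3aL-(3a+b)x)/(6L³EI)  [x≤a] = -13·2²·(3/2)²·(3·4·6-(3·4+2)·(3/2))/(6·6³·100000) = -221/4800000 m
Superposition: y = Σ y_i = -189497/768000000 m ≈ -0.000247 m

y(3/2) = -189497/768000000 m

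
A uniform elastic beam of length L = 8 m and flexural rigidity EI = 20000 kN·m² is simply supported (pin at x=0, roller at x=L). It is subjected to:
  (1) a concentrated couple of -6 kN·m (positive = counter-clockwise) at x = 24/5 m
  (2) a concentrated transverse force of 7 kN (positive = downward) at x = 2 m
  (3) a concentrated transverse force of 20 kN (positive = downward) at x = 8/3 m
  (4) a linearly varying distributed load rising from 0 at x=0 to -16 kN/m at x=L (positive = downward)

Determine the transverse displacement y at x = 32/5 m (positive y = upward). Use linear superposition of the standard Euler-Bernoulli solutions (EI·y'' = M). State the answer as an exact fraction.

Load 1 — applied couple M₀=-6 kN·m at a=24/5 m (b=L-a=16/5):
  y_1 = (M₀x³/(6L)-M₀(x-a)²/2+C₁x)/EI  [x>a] with C₁=M₀(3b²-L²)/(6L)=104/25 = ((-6)·(32/5)³/(6·8)-(-6)·((32/5)-(24/5))²/2+(104/25)·(32/5))/20000 = 6/78125 m
Load 2 — point force P=7 kN at a=2 m (b=L-a=6):
  y_2 = -Pa(L-x)(2Lx-a²-x²)/(6LEI)  [x>a] = -7·2·(8-(32/5))·(2·8·(32/5)-2²-(32/5)²)/(6·8·20000) = -2513/1875000 m
Load 3 — point force P=20 kN at a=8/3 m (b=L-a=16/3):
  y_3 = -Pa(L-x)(2Lx-a²-x²)/(6LEI)  [x>a] = -20·(8/3)·(8-(32/5))·(2·8·(32/5)-(8/3)²-(32/5)²)/(6·8·20000) = -6112/1265625 m
Load 4 — triangular load w₀=-16 kN/m (0→w₀ over full span):
  y_4 = -w₀x(7L⁴-10L²x²+3x⁴)/(360LEI) = -(-16)·(32/5)·(7·8⁴-10·8²·(32/5)²+3·(32/5)⁴)/(360·8·20000) = 130048/9765625 m
Superposition: y = Σ y_i = 45715729/6328125000 m ≈ 0.007224 m

y(32/5) = 45715729/6328125000 m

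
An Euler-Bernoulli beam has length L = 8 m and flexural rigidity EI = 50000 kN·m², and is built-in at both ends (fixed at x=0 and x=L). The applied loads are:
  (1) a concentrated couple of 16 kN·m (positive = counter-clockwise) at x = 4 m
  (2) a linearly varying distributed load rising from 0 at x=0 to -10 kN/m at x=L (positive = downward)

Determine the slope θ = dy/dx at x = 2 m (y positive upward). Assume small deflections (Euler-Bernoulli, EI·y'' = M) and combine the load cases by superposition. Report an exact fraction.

Load 1 — applied couple M₀=16 kN·m at a=4 m (b=L-a=4):
  θ_1 = (R_Ax²/2 - M_Ax)/EI  [x≤a] with R_A=3, M_A=4 = (3·2²/2 - 4·2)/50000 = -1/25000 rad
Load 2 — triangular load w₀=-10 kN/m (0→w₀ over full span):
  θ_2 = -w₀(2x(L-x)(L-2x)(x+2L)+x²(L-x)²)/(120LEI) = -(-10)·(2·2·(8-2)·(8-2·2)·(2+2·8)+2²·(8-2)²)/(120·8·50000) = 39/100000 rad
Superposition: θ = Σ θ_i = 7/20000 rad ≈ 0.000350 rad

θ(2) = 7/20000 rad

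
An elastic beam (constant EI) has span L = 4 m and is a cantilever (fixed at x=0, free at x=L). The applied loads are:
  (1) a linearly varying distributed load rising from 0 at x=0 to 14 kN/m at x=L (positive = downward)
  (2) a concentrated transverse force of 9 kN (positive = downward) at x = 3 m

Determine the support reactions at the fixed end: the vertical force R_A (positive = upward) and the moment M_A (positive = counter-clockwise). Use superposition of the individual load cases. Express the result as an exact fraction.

Load 1 — triangular load w₀=14 kN/m (0→w₀ over full span):
  R_A = w₀L/2 = 14·4/2 = 28 kN
  M_A = w₀L²/3 = 14·4²/3 = 224/3 kN·m
Load 2 — point force P=9 kN at a=3 m (b=L-a=1):
  R_A = P = 9 kN
  M_A = Pa = 9·3 = 27 kN·m
Superposition: R_A = 37 kN, M_A = 305/3 kN·m

R_A = 37 kN, M_A = 305/3 kN·m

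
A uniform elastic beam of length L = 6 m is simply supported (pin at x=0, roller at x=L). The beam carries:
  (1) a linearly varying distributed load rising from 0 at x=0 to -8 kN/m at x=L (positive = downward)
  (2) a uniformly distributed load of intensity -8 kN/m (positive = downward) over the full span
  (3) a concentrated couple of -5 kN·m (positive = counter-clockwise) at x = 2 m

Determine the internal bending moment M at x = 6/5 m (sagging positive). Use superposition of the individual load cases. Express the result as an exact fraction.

M(6/5) = -4157/125 kN·m

Load 1 — triangular load w₀=-8 kN/m (0→w₀ over full span):
  M_1 = w₀Lx/6 - w₀x³/(6L) = (-8)·6·(6/5)/6 - (-8)·(6/5)³/(6·6) = -1152/125 kN·m
Load 2 — uniform load w=-8 kN/m over full span:
  M_2 = wx(L-x)/2 = (-8)·(6/5)·(6-(6/5))/2 = -576/25 kN·m
Load 3 — applied couple M₀=-5 kN·m at a=2 m (b=L-a=4):
  M_3 = M₀x/L  [x≤a] = (-5)·(6/5)/6 = -1 kN·m
Superposition: M = Σ M_i = -4157/125 kN·m ≈ -33.256000 kN·m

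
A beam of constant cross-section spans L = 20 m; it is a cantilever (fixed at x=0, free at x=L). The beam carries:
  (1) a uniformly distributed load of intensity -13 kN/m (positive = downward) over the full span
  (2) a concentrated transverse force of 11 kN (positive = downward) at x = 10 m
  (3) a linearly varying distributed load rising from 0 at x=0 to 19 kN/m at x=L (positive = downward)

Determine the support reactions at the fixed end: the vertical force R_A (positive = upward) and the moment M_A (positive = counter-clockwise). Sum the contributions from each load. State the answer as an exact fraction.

Load 1 — uniform load w=-13 kN/m over full span:
  R_A = wL = (-13)·20 = -260 kN
  M_A = wL²/2 = (-13)·20²/2 = -2600 kN·m
Load 2 — point force P=11 kN at a=10 m (b=L-a=10):
  R_A = P = 11 kN
  M_A = Pa = 11·10 = 110 kN·m
Load 3 — triangular load w₀=19 kN/m (0→w₀ over full span):
  R_A = w₀L/2 = 19·20/2 = 190 kN
  M_A = w₀L²/3 = 19·20²/3 = 7600/3 kN·m
Superposition: R_A = -59 kN, M_A = 130/3 kN·m

R_A = -59 kN, M_A = 130/3 kN·m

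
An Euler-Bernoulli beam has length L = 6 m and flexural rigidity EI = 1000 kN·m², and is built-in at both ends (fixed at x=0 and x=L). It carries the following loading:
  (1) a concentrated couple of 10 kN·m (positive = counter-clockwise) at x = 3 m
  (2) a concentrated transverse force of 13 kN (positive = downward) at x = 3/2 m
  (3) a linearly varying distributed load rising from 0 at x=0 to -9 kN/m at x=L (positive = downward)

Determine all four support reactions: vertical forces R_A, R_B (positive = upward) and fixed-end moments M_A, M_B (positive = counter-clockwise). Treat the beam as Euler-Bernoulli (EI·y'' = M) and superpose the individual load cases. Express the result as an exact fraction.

R_A = 859/160 kN, M_A = 427/160 kN·m, R_B = -3099/160 kN, M_B = 2407/160 kN·m

Load 1 — applied couple M₀=10 kN·m at a=3 m (b=L-a=3):
  R_A = 6M₀ab/L³ = 6·10·3·3/6³ = 5/2 kN
  M_A = M₀b(2a-b)/L² = 10·3·(2·3-3)/6² = 5/2 kN·m
  R_B = -6M₀ab/L³ = -6·10·3·3/6³ = -5/2 kN
  M_B = M₀a(2b-a)/L² = 10·3·(2·3-3)/6² = 5/2 kN·m
Load 2 — point force P=13 kN at a=3/2 m (b=L-a=9/2):
  R_A = Pb²(3a+b)/L³ = 13·(9/2)²·(3·(3/2)+(9/2))/6³ = 351/32 kN
  M_A = Pab²/L² = 13·(3/2)·(9/2)²/6² = 351/32 kN·m
  R_B = Pa²(a+3b)/L³ = 13·(3/2)²·((3/2)+3·(9/2))/6³ = 65/32 kN
  M_B = -Pa²b/L² = -13·(3/2)²·(9/2)/6² = -117/32 kN·m
Load 3 — triangular load w₀=-9 kN/m (0→w₀ over full span):
  R_A = 3w₀L/20 = 3·(-9)·6/20 = -81/10 kN
  M_A = w₀L²/30 = (-9)·6²/30 = -54/5 kN·m
  R_B = 7w₀L/20 = 7·(-9)·6/20 = -189/10 kN
  M_B = -w₀L²/20 = -(-9)·6²/20 = 81/5 kN·m
Superposition: R_A = 859/160 kN, M_A = 427/160 kN·m, R_B = -3099/160 kN, M_B = 2407/160 kN·m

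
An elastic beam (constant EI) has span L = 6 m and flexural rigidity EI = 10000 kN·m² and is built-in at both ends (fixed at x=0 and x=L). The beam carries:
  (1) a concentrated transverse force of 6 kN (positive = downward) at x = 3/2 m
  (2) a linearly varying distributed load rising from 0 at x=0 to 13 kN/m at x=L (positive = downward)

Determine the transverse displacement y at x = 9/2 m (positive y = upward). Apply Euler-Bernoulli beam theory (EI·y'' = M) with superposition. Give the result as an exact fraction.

Load 1 — point force P=6 kN at a=3/2 m (b=L-a=9/2):
  y_1 = -Pa²(L-x)²(3bL-(3b+a)(L-x))/(6L³EI)  [x>a] = -6·(3/2)²·(6-(9/2))²·(3·(9/2)·6-(3·(9/2)+(3/2))·(6-(9/2)))/(6·6³·10000) = -351/2560000 m
Load 2 — triangular load w₀=13 kN/m (0→w₀ over full span):
  y_2 = -w₀x²(L-x)²(x+2L)/(120LEI) = -13·(9/2)²·(6-(9/2))²·((9/2)+2·6)/(120·6·10000) = -34749/25600000 m
Superposition: y = Σ y_i = -38259/25600000 m ≈ -0.001494 m

y(9/2) = -38259/25600000 m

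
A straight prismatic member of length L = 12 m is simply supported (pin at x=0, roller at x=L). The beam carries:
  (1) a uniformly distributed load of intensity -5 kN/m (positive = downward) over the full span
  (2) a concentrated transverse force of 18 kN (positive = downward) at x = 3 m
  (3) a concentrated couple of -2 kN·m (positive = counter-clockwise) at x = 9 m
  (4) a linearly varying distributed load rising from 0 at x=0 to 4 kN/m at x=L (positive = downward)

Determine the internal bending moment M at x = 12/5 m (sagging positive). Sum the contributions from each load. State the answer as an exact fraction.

M(12/5) = -896/125 kN·m

Load 1 — uniform load w=-5 kN/m over full span:
  M_1 = wx(L-x)/2 = (-5)·(12/5)·(12-(12/5))/2 = -288/5 kN·m
Load 2 — point force P=18 kN at a=3 m (b=L-a=9):
  M_2 = Pbx/L  [x≤a] = 18·9·(12/5)/12 = 162/5 kN·m
Load 3 — applied couple M₀=-2 kN·m at a=9 m (b=L-a=3):
  M_3 = M₀x/L  [x≤a] = (-2)·(12/5)/12 = -2/5 kN·m
Load 4 — triangular load w₀=4 kN/m (0→w₀ over full span):
  M_4 = w₀Lx/6 - w₀x³/(6L) = 4·12·(12/5)/6 - 4·(12/5)³/(6·12) = 2304/125 kN·m
Superposition: M = Σ M_i = -896/125 kN·m ≈ -7.168000 kN·m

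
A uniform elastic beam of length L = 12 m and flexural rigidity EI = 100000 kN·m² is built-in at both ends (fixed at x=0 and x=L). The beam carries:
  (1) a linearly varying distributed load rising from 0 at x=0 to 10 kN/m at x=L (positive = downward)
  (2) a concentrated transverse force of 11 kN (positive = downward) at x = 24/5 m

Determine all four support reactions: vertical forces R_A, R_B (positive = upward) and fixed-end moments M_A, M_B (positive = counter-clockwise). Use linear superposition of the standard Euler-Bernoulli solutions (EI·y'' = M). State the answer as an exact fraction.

R_A = 3141/125 kN, M_A = 8376/125 kN·m, R_B = 5734/125 kN, M_B = -10584/125 kN·m

Load 1 — triangular load w₀=10 kN/m (0→w₀ over full span):
  R_A = 3w₀L/20 = 3·10·12/20 = 18 kN
  M_A = w₀L²/30 = 10·12²/30 = 48 kN·m
  R_B = 7w₀L/20 = 7·10·12/20 = 42 kN
  M_B = -w₀L²/20 = -10·12²/20 = -72 kN·m
Load 2 — point force P=11 kN at a=24/5 m (b=L-a=36/5):
  R_A = Pb²(3a+b)/L³ = 11·(36/5)²·(3·(24/5)+(36/5))/12³ = 891/125 kN
  M_A = Pab²/L² = 11·(24/5)·(36/5)²/12² = 2376/125 kN·m
  R_B = Pa²(a+3b)/L³ = 11·(24/5)²·((24/5)+3·(36/5))/12³ = 484/125 kN
  M_B = -Pa²b/L² = -11·(24/5)²·(36/5)/12² = -1584/125 kN·m
Superposition: R_A = 3141/125 kN, M_A = 8376/125 kN·m, R_B = 5734/125 kN, M_B = -10584/125 kN·m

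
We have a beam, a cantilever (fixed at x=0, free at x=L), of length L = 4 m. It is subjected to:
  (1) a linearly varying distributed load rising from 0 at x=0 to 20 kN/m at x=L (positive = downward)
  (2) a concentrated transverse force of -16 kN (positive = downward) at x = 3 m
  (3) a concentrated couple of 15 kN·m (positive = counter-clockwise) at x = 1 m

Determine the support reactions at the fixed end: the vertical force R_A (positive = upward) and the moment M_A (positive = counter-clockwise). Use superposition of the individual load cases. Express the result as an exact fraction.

R_A = 24 kN, M_A = 131/3 kN·m

Load 1 — triangular load w₀=20 kN/m (0→w₀ over full span):
  R_A = w₀L/2 = 20·4/2 = 40 kN
  M_A = w₀L²/3 = 20·4²/3 = 320/3 kN·m
Load 2 — point force P=-16 kN at a=3 m (b=L-a=1):
  R_A = P = (-16) = -16 kN
  M_A = Pa = (-16)·3 = -48 kN·m
Load 3 — applied couple M₀=15 kN·m at a=1 m (b=L-a=3):
  R_A = 0 kN
  M_A = -M₀ = -15 kN·m
Superposition: R_A = 24 kN, M_A = 131/3 kN·m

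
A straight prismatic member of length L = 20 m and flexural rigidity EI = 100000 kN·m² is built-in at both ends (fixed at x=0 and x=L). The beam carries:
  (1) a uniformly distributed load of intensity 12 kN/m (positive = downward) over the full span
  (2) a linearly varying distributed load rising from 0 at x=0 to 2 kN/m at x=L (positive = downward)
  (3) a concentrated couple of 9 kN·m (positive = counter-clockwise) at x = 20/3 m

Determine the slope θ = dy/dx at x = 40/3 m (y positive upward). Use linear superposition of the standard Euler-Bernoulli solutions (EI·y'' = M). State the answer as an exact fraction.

θ(40/3) = 7679/1215000 rad

Load 1 — uniform load w=12 kN/m over full span:
  θ_1 = -wx(L-x)(L-2x)/(12EI) = -12·(40/3)·(20-(40/3))·(20-2·(40/3))/(12·100000) = 4/675 rad
Load 2 — triangular load w₀=2 kN/m (0→w₀ over full span):
  θ_2 = -w₀(2x(L-x)(L-2x)(x+2L)+x²(L-x)²)/(120LEI) = -2·(2·(40/3)·(20-(40/3))·(20-2·(40/3))·((40/3)+2·20)+(40/3)²·(20-(40/3))²)/(120·20·100000) = 14/30375 rad
Load 3 — applied couple M₀=9 kN·m at a=20/3 m (b=L-a=40/3):
  θ_3 = (R_Ax²/2 - M_Ax - M₀(x-a))/EI  [x>a] with R_A=3/5, M_A=0 = ((3/5)·(40/3)²/2 - 0·(40/3) - 9·((40/3)-(20/3)))/100000 = -1/15000 rad
Superposition: θ = Σ θ_i = 7679/1215000 rad ≈ 0.006320 rad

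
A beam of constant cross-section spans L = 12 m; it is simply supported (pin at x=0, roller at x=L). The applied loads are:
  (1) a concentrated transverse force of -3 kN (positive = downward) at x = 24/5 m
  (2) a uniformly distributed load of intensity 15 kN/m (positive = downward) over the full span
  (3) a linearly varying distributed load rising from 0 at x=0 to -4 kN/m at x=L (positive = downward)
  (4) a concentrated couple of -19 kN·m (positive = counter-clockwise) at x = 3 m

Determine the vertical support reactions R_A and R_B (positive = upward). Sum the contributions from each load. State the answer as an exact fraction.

Load 1 — point force P=-3 kN at a=24/5 m (b=L-a=36/5):
  R_A = Pb/L = (-3)·(36/5)/12 = -9/5 kN
  R_B = Pa/L = (-3)·(24/5)/12 = -6/5 kN
Load 2 — uniform load w=15 kN/m over full span:
  R_A = wL/2 = 15·12/2 = 90 kN
  R_B = wL/2 = 15·12/2 = 90 kN
Load 3 — triangular load w₀=-4 kN/m (0→w₀ over full span):
  R_A = w₀L/6 = (-4)·12/6 = -8 kN
  R_B = w₀L/3 = (-4)·12/3 = -16 kN
Load 4 — applied couple M₀=-19 kN·m at a=3 m (b=L-a=9):
  R_A = M₀/L = (-19)/12 = -19/12 kN
  R_B = -M₀/L = -(-19)/12 = 19/12 kN
Superposition: R_A = 4717/60 kN, R_B = 4463/60 kN

R_A = 4717/60 kN, R_B = 4463/60 kN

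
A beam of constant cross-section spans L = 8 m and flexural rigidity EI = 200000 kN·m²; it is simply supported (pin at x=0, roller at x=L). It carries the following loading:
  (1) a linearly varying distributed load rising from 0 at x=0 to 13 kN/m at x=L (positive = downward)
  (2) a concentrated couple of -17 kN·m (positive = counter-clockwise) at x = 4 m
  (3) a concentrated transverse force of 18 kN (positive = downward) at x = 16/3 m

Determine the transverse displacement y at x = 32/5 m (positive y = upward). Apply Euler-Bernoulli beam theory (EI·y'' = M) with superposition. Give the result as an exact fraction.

y(32/5) = -5793779/3515625000 m

Load 1 — triangular load w₀=13 kN/m (0→w₀ over full span):
  y_1 = -w₀x(7L⁴-10L²x²+3x⁴)/(360LEI) = -13·(32/5)·(7·8⁴-10·8²·(32/5)²+3·(32/5)⁴)/(360·8·200000) = -52832/48828125 m
Load 2 — applied couple M₀=-17 kN·m at a=4 m (b=L-a=4):
  y_2 = (M₀x³/(6L)-M₀(x-a)²/2+C₁x)/EI  [x>a] with C₁=M₀(3b²-L²)/(6L)=17/3 = ((-17)·(32/5)³/(6·8)-(-17)·((32/5)-4)²/2+(17/3)·(32/5))/200000 = -119/3125000 m
Load 3 — point force P=18 kN at a=16/3 m (b=L-a=8/3):
  y_3 = -Pa(L-x)(2Lx-a²-x²)/(6LEI)  [x>a] = -18·(16/3)·(8-(32/5))·(2·8·(32/5)-(16/3)²-(32/5)²)/(6·8·200000) = -1856/3515625 m
Superposition: y = Σ y_i = -5793779/3515625000 m ≈ -0.001648 m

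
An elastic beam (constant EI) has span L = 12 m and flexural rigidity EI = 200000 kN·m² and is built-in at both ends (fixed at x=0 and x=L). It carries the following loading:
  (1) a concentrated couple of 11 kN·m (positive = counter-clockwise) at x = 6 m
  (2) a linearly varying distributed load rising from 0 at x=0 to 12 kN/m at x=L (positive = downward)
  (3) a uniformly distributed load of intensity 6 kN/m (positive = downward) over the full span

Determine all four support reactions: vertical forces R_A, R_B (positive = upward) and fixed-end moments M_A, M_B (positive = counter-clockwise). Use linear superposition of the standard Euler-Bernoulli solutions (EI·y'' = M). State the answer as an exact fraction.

Load 1 — applied couple M₀=11 kN·m at a=6 m (b=L-a=6):
  R_A = 6M₀ab/L³ = 6·11·6·6/12³ = 11/8 kN
  M_A = M₀b(2a-b)/L² = 11·6·(2·6-6)/12² = 11/4 kN·m
  R_B = -6M₀ab/L³ = -6·11·6·6/12³ = -11/8 kN
  M_B = M₀a(2b-a)/L² = 11·6·(2·6-6)/12² = 11/4 kN·m
Load 2 — triangular load w₀=12 kN/m (0→w₀ over full span):
  R_A = 3w₀L/20 = 3·12·12/20 = 108/5 kN
  M_A = w₀L²/30 = 12·12²/30 = 288/5 kN·m
  R_B = 7w₀L/20 = 7·12·12/20 = 252/5 kN
  M_B = -w₀L²/20 = -12·12²/20 = -432/5 kN·m
Load 3 — uniform load w=6 kN/m over full span:
  R_A = wL/2 = 6·12/2 = 36 kN
  M_A = wL²/12 = 6·12²/12 = 72 kN·m
  R_B = wL/2 = 6·12/2 = 36 kN
  M_B = -wL²/12 = -6·12²/12 = -72 kN·m
Superposition: R_A = 2359/40 kN, M_A = 2647/20 kN·m, R_B = 3401/40 kN, M_B = -3113/20 kN·m

R_A = 2359/40 kN, M_A = 2647/20 kN·m, R_B = 3401/40 kN, M_B = -3113/20 kN·m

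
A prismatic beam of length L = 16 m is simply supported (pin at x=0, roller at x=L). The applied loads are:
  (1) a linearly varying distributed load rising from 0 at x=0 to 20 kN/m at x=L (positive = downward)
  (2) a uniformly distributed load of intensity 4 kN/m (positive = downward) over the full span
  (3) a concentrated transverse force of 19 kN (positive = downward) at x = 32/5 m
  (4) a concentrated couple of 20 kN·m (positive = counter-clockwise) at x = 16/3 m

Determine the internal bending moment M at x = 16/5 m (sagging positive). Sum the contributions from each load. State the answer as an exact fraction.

Load 1 — triangular load w₀=20 kN/m (0→w₀ over full span):
  M_1 = w₀Lx/6 - w₀x³/(6L) = 20·16·(16/5)/6 - 20·(16/5)³/(6·16) = 4096/25 kN·m
Load 2 — uniform load w=4 kN/m over full span:
  M_2 = wx(L-x)/2 = 4·(16/5)·(16-(16/5))/2 = 2048/25 kN·m
Load 3 — point force P=19 kN at a=32/5 m (b=L-a=48/5):
  M_3 = Pbx/L  [x≤a] = 19·(48/5)·(16/5)/16 = 912/25 kN·m
Load 4 — applied couple M₀=20 kN·m at a=16/3 m (b=L-a=32/3):
  M_4 = M₀x/L  [x≤a] = 20·(16/5)/16 = 4 kN·m
Superposition: M = Σ M_i = 7156/25 kN·m ≈ 286.240000 kN·m

M(16/5) = 7156/25 kN·m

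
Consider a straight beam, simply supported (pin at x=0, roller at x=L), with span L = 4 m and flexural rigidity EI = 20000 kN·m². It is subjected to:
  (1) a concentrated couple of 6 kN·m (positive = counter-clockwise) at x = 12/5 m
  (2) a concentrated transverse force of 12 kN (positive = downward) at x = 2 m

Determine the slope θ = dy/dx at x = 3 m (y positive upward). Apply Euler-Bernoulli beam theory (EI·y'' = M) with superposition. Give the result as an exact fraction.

Load 1 — applied couple M₀=6 kN·m at a=12/5 m (b=L-a=8/5):
  θ_1 = (M₀x²/(2L)-M₀(x-a)+C₁)/EI  [x>a] with C₁=M₀(3b²-L²)/(6L)=-52/25 = (6·3²/(2·4)-6·(3-(12/5))+(-52/25))/20000 = 107/2000000 rad
Load 2 — point force P=12 kN at a=2 m (b=L-a=2):
  θ_2 = -Pa(2L²-6Lx+3x²+a²)/(6LEI)  [x>a] = -12·2·(2·4²-6·4·3+3·3²+2²)/(6·4·20000) = 9/20000 rad
Superposition: θ = Σ θ_i = 1007/2000000 rad ≈ 0.000504 rad

θ(3) = 1007/2000000 rad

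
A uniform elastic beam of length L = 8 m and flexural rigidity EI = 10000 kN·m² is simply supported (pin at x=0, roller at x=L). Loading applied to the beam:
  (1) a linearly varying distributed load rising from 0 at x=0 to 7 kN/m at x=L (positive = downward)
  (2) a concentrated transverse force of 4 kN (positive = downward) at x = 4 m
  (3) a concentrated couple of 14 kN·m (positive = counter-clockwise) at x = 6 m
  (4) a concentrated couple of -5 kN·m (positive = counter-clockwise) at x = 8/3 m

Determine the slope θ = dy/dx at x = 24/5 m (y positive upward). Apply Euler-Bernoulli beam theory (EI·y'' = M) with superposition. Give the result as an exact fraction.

Load 1 — triangular load w₀=7 kN/m (0→w₀ over full span):
  θ_1 = -w₀(7L⁴-30L²x²+15x⁴)/(360LEI) = -7·(7·8⁴-30·8²·(24/5)²+15·(24/5)⁴)/(360·8·10000) = 6496/3515625 rad
Load 2 — point force P=4 kN at a=4 m (b=L-a=4):
  θ_2 = -Pa(2L²-6Lx+3x²+a²)/(6LEI)  [x>a] = -4·4·(2·8²-6·8·(24/5)+3·(24/5)²+4²)/(6·8·10000) = 9/15625 rad
Load 3 — applied couple M₀=14 kN·m at a=6 m (b=L-a=2):
  θ_3 = (M₀x²/(2L)+C₁)/EI  [x≤a] with C₁=M₀(3b²-L²)/(6L)=-91/6 = (14·(24/5)²/(2·8)+(-91/6))/10000 = 749/1500000 rad
Load 4 — applied couple M₀=-5 kN·m at a=8/3 m (b=L-a=16/3):
  θ_4 = (M₀x²/(2L)-M₀(x-a)+C₁)/EI  [x>a] with C₁=M₀(3b²-L²)/(6L)=-20/9 = ((-5)·(24/5)²/(2·8)-(-5)·((24/5)-(8/3))+(-20/9))/10000 = 7/56250 rad
Superposition: θ = Σ θ_i = 342847/112500000 rad ≈ 0.003048 rad

θ(24/5) = 342847/112500000 rad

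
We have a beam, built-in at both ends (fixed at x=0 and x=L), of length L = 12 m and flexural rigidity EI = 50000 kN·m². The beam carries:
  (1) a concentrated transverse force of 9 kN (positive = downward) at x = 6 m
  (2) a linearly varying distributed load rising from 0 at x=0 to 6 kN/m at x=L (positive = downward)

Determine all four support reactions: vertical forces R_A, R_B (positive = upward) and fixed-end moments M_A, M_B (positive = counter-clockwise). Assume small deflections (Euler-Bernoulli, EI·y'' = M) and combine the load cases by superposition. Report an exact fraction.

Load 1 — point force P=9 kN at a=6 m (b=L-a=6):
  R_A = Pb²(3a+b)/L³ = 9·6²·(3·6+6)/12³ = 9/2 kN
  M_A = Pab²/L² = 9·6·6²/12² = 27/2 kN·m
  R_B = Pa²(a+3b)/L³ = 9·6²·(6+3·6)/12³ = 9/2 kN
  M_B = -Pa²b/L² = -9·6²·6/12² = -27/2 kN·m
Load 2 — triangular load w₀=6 kN/m (0→w₀ over full span):
  R_A = 3w₀L/20 = 3·6·12/20 = 54/5 kN
  M_A = w₀L²/30 = 6·12²/30 = 144/5 kN·m
  R_B = 7w₀L/20 = 7·6·12/20 = 126/5 kN
  M_B = -w₀L²/20 = -6·12²/20 = -216/5 kN·m
Superposition: R_A = 153/10 kN, M_A = 423/10 kN·m, R_B = 297/10 kN, M_B = -567/10 kN·m

R_A = 153/10 kN, M_A = 423/10 kN·m, R_B = 297/10 kN, M_B = -567/10 kN·m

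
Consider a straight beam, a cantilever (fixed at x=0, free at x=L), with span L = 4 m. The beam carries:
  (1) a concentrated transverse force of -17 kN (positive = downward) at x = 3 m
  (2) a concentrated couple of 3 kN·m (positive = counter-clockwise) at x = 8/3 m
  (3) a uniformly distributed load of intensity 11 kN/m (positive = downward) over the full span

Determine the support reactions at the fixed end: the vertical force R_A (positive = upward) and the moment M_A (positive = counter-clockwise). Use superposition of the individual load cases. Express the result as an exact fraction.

R_A = 27 kN, M_A = 34 kN·m

Load 1 — point force P=-17 kN at a=3 m (b=L-a=1):
  R_A = P = (-17) = -17 kN
  M_A = Pa = (-17)·3 = -51 kN·m
Load 2 — applied couple M₀=3 kN·m at a=8/3 m (b=L-a=4/3):
  R_A = 0 kN
  M_A = -M₀ = -3 kN·m
Load 3 — uniform load w=11 kN/m over full span:
  R_A = wL = 11·4 = 44 kN
  M_A = wL²/2 = 11·4²/2 = 88 kN·m
Superposition: R_A = 27 kN, M_A = 34 kN·m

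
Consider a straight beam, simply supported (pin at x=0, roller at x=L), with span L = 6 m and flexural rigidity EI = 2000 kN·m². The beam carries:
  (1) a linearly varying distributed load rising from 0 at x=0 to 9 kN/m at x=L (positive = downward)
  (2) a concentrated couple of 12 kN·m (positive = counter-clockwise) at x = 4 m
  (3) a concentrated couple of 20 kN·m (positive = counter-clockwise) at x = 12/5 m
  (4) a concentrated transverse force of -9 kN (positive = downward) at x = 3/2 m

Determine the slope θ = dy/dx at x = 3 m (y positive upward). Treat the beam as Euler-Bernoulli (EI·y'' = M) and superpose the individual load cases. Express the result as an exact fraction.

Load 1 — triangular load w₀=9 kN/m (0→w₀ over full span):
  θ_1 = -w₀(7L⁴-30L²x²+15x⁴)/(360LEI) = -9·(7·6⁴-30·6²·3²+15·3⁴)/(360·6·2000) = -189/160000 rad
Load 2 — applied couple M₀=12 kN·m at a=4 m (b=L-a=2):
  θ_2 = (M₀x²/(2L)+C₁)/EI  [x≤a] with C₁=M₀(3b²-L²)/(6L)=-8 = (12·3²/(2·6)+(-8))/2000 = 1/2000 rad
Load 3 — applied couple M₀=20 kN·m at a=12/5 m (b=L-a=18/5):
  θ_3 = (M₀x²/(2L)-M₀(x-a)+C₁)/EI  [x>a] with C₁=M₀(3b²-L²)/(6L)=8/5 = (20·3²/(2·6)-20·(3-(12/5))+(8/5))/2000 = 23/10000 rad
Load 4 — point force P=-9 kN at a=3/2 m (b=L-a=9/2):
  θ_4 = -Pa(2L²-6Lx+3x²+a²)/(6LEI)  [x>a] = -(-9)·(3/2)·(2·6²-6·6·3+3·3²+(3/2)²)/(6·6·2000) = -81/64000 rad
Superposition: θ = Σ θ_i = 113/320000 rad ≈ 0.000353 rad

θ(3) = 113/320000 rad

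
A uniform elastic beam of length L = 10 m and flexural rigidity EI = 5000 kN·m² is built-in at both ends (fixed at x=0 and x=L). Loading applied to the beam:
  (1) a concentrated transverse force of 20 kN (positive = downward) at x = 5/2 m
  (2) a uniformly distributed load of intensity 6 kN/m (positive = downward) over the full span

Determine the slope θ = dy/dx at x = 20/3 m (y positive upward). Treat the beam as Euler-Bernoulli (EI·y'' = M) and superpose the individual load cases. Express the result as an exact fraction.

θ(20/3) = 11/1080 rad

Load 1 — point force P=20 kN at a=5/2 m (b=L-a=15/2):
  θ_1 = Pa²(L-x)(2bL-(3b+a)(L-x))/(2L³EI)  [x>a] = 20·(5/2)²·(10-(20/3))·(2·(15/2)·10-(3·(15/2)+(5/2))·(10-(20/3)))/(2·10³·5000) = 1/360 rad
Load 2 — uniform load w=6 kN/m over full span:
  θ_2 = -wx(L-x)(L-2x)/(12EI) = -6·(20/3)·(10-(20/3))·(10-2·(20/3))/(12·5000) = 1/135 rad
Superposition: θ = Σ θ_i = 11/1080 rad ≈ 0.010185 rad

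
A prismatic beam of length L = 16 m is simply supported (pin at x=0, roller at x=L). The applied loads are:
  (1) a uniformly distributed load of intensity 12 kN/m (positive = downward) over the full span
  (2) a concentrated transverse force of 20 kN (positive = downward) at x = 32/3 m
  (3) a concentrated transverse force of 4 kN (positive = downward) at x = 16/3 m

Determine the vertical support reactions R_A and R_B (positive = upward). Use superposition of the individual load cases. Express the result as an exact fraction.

R_A = 316/3 kN, R_B = 332/3 kN

Load 1 — uniform load w=12 kN/m over full span:
  R_A = wL/2 = 12·16/2 = 96 kN
  R_B = wL/2 = 12·16/2 = 96 kN
Load 2 — point force P=20 kN at a=32/3 m (b=L-a=16/3):
  R_A = Pb/L = 20·(16/3)/16 = 20/3 kN
  R_B = Pa/L = 20·(32/3)/16 = 40/3 kN
Load 3 — point force P=4 kN at a=16/3 m (b=L-a=32/3):
  R_A = Pb/L = 4·(32/3)/16 = 8/3 kN
  R_B = Pa/L = 4·(16/3)/16 = 4/3 kN
Superposition: R_A = 316/3 kN, R_B = 332/3 kN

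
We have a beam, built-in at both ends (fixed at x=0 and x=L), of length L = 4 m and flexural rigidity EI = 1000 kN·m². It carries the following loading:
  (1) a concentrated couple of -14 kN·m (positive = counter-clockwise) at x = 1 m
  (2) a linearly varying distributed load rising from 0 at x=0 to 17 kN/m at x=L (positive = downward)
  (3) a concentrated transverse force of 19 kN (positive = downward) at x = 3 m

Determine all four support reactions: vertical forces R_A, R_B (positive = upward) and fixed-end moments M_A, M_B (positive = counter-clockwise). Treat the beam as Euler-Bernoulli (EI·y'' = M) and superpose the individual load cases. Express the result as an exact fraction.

R_A = 1477/160 kN, M_A = 3661/240 kN·m, R_B = 7003/160 kN, M_B = -2293/80 kN·m

Load 1 — applied couple M₀=-14 kN·m at a=1 m (b=L-a=3):
  R_A = 6M₀ab/L³ = 6·(-14)·1·3/4³ = -63/16 kN
  M_A = M₀b(2a-b)/L² = (-14)·3·(2·1-3)/4² = 21/8 kN·m
  R_B = -6M₀ab/L³ = -6·(-14)·1·3/4³ = 63/16 kN
  M_B = M₀a(2b-a)/L² = (-14)·1·(2·3-1)/4² = -35/8 kN·m
Load 2 — triangular load w₀=17 kN/m (0→w₀ over full span):
  R_A = 3w₀L/20 = 3·17·4/20 = 51/5 kN
  M_A = w₀L²/30 = 17·4²/30 = 136/15 kN·m
  R_B = 7w₀L/20 = 7·17·4/20 = 119/5 kN
  M_B = -w₀L²/20 = -17·4²/20 = -68/5 kN·m
Load 3 — point force P=19 kN at a=3 m (b=L-a=1):
  R_A = Pb²(3a+b)/L³ = 19·1²·(3·3+1)/4³ = 95/32 kN
  M_A = Pab²/L² = 19·3·1²/4² = 57/16 kN·m
  R_B = Pa²(a+3b)/L³ = 19·3²·(3+3·1)/4³ = 513/32 kN
  M_B = -Pa²b/L² = -19·3²·1/4² = -171/16 kN·m
Superposition: R_A = 1477/160 kN, M_A = 3661/240 kN·m, R_B = 7003/160 kN, M_B = -2293/80 kN·m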